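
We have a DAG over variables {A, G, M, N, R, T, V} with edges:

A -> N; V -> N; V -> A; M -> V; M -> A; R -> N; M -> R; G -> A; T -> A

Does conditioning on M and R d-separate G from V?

Yes

We examine all 5 paths between G and V:
Path 1: G → A → N ← R ← M → V
  N is a collider here and neither N nor any of its descendants is conditioned on, so the collider stays closed — the path is blocked at N.
Path 2: G → A → N ← V
  N is a collider here and neither N nor any of its descendants is conditioned on, so the collider stays closed — the path is blocked at N.
Path 3: G → A ← V
  A is a collider here and neither A nor any of its descendants is conditioned on, so the collider stays closed — the path is blocked at A.
Path 4: G → A ← M → R → N ← V
  A is a collider here and neither A nor any of its descendants is conditioned on, so the collider stays closed — the path is blocked at A.
Path 5: G → A ← M → V
  A is a collider here and neither A nor any of its descendants is conditioned on, so the collider stays closed — the path is blocked at A.
Every path is blocked, so G and V are d-separated given {M, R}.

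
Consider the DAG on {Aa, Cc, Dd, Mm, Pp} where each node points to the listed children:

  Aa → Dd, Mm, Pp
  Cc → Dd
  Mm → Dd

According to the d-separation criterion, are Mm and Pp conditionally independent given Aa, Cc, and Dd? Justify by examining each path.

2 paths connect Mm and Pp; each must be blocked for d-separation to hold:
Path 1: Mm → Dd ← Aa → Pp
  Aa is a fork here and Aa is conditioned on, so the path is blocked at Aa.
Path 2: Mm ← Aa → Pp
  Aa is a fork here and Aa is conditioned on, so the path is blocked at Aa.
Since every path is blocked, d-separation holds.

Yes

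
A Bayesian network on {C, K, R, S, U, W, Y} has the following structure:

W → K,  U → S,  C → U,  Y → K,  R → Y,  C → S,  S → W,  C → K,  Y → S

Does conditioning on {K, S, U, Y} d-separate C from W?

There are 6 undirected paths between C and W; checking each against the conditioning set {K, S, U, Y}:
  1. C → K ← W — K:collider[open] ⇒ active
  2. C → K ← Y → S → W — K:collider[open]; Y:fork[blocks]; S:chain[blocks] ⇒ blocked
  3. C → U → S → W — U:chain[blocks]; S:chain[blocks] ⇒ blocked
  4. C → U → S ← Y → K ← W — U:chain[blocks]; S:collider[open]; Y:fork[blocks]; K:collider[open] ⇒ blocked
  5. C → S → W — S:chain[blocks] ⇒ blocked
  6. C → S ← Y → K ← W — S:collider[open]; Y:fork[blocks]; K:collider[open] ⇒ blocked
Because an active path exists, C and W are not d-separated.

No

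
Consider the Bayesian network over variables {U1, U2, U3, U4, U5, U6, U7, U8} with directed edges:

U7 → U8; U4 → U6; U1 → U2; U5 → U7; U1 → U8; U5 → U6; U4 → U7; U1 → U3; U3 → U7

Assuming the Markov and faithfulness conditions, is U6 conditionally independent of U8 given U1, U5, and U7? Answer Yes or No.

Enumerating the 4 paths from U6 to U8 and testing each for blocking by {U1, U5, U7}:
  1. U6 ← U5 → U7 ← U3 ← U1 → U8 — U5:fork[blocks]; U7:collider[open]; U3:chain[open]; U1:fork[blocks] ⇒ blocked
  2. U6 ← U5 → U7 → U8 — U5:fork[blocks]; U7:chain[blocks] ⇒ blocked
  3. U6 ← U4 → U7 ← U3 ← U1 → U8 — U4:fork[open]; U7:collider[open]; U3:chain[open]; U1:fork[blocks] ⇒ blocked
  4. U6 ← U4 → U7 → U8 — U4:fork[open]; U7:chain[blocks] ⇒ blocked
Since every path is blocked, d-separation holds.

Yes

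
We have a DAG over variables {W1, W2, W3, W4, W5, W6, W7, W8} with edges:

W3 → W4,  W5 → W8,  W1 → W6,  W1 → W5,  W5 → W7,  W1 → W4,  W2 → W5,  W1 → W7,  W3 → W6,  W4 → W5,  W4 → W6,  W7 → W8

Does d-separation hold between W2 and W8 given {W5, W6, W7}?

Yes

6 paths connect W2 and W8; each must be blocked for d-separation to hold:
Path 1: W2 → W5 ← W4 ← W3 → W6 ← W1 → W7 → W8
  W7 is a chain here and W7 is conditioned on, so the path is blocked at W7.
Path 2: W2 → W5 ← W4 → W6 ← W1 → W7 → W8
  W7 is a chain here and W7 is conditioned on, so the path is blocked at W7.
Path 3: W2 → W5 ← W4 ← W1 → W7 → W8
  W7 is a chain here and W7 is conditioned on, so the path is blocked at W7.
Path 4: W2 → W5 → W7 → W8
  W5 is a chain here and W5 is conditioned on, so the path is blocked at W5.
Path 5: W2 → W5 → W8
  W5 is a chain here and W5 is conditioned on, so the path is blocked at W5.
Path 6: W2 → W5 ← W1 → W7 → W8
  W7 is a chain here and W7 is conditioned on, so the path is blocked at W7.
Since every path is blocked, d-separation holds.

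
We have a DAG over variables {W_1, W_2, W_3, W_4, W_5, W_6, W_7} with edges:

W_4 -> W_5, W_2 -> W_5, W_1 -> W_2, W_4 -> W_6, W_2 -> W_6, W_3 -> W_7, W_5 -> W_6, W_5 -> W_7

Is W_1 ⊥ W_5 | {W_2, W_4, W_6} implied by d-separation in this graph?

There are 3 undirected paths between W_1 and W_5; checking each against the conditioning set {W_2, W_4, W_6}:
Path 1: W_1 → W_2 → W_5
  W_2 is a chain here and W_2 is conditioned on, so the path is blocked at W_2.
Path 2: W_1 → W_2 → W_6 ← W_4 → W_5
  W_2 is a chain here and W_2 is conditioned on, so the path is blocked at W_2.
Path 3: W_1 → W_2 → W_6 ← W_5
  W_2 is a chain here and W_2 is conditioned on, so the path is blocked at W_2.
Every path is blocked, so W_1 and W_5 are d-separated given {W_2, W_4, W_6}.

Yes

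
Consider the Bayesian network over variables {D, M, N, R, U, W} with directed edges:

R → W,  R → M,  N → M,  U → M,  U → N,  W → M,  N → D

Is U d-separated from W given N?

4 paths connect U and W; each must be blocked for d-separation to hold:
  1. U → M ← W — M:collider[blocks] ⇒ blocked
  2. U → M ← R → W — M:collider[blocks]; R:fork[open] ⇒ blocked
  3. U → N → M ← W — N:chain[blocks]; M:collider[blocks] ⇒ blocked
  4. U → N → M ← R → W — N:chain[blocks]; M:collider[blocks]; R:fork[open] ⇒ blocked
Since every path is blocked, d-separation holds.

Yes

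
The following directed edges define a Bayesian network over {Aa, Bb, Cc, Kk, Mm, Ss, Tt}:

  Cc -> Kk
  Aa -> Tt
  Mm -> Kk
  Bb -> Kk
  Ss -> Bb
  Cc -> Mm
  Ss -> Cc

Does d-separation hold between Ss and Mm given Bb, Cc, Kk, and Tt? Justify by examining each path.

Yes

There are 4 undirected paths between Ss and Mm; checking each against the conditioning set {Bb, Cc, Kk, Tt}:
Path 1: Ss → Cc → Mm
  Cc is a chain here and Cc is conditioned on, so the path is blocked at Cc.
Path 2: Ss → Cc → Kk ← Mm
  Cc is a chain here and Cc is conditioned on, so the path is blocked at Cc.
Path 3: Ss → Bb → Kk ← Mm
  Bb is a chain here and Bb is conditioned on, so the path is blocked at Bb.
Path 4: Ss → Bb → Kk ← Cc → Mm
  Bb is a chain here and Bb is conditioned on, so the path is blocked at Bb.
Every path is blocked, so Ss and Mm are d-separated given {Bb, Cc, Kk, Tt}.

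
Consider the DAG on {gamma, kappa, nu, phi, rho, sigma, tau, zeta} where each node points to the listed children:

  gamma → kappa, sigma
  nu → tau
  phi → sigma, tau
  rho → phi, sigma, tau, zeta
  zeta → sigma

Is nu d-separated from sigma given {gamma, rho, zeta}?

6 paths connect nu and sigma; each must be blocked for d-separation to hold:
Path 1: nu → tau ← phi → sigma
  tau is a collider here and neither tau nor any of its descendants is conditioned on, so the collider stays closed — the path is blocked at tau.
Path 2: nu → tau ← phi ← rho → sigma
  tau is a collider here and neither tau nor any of its descendants is conditioned on, so the collider stays closed — the path is blocked at tau.
Path 3: nu → tau ← phi ← rho → zeta → sigma
  tau is a collider here and neither tau nor any of its descendants is conditioned on, so the collider stays closed — the path is blocked at tau.
Path 4: nu → tau ← rho → phi → sigma
  tau is a collider here and neither tau nor any of its descendants is conditioned on, so the collider stays closed — the path is blocked at tau.
Path 5: nu → tau ← rho → sigma
  tau is a collider here and neither tau nor any of its descendants is conditioned on, so the collider stays closed — the path is blocked at tau.
Path 6: nu → tau ← rho → zeta → sigma
  tau is a collider here and neither tau nor any of its descendants is conditioned on, so the collider stays closed — the path is blocked at tau.
Every path is blocked, so nu and sigma are d-separated given {gamma, rho, zeta}.

Yes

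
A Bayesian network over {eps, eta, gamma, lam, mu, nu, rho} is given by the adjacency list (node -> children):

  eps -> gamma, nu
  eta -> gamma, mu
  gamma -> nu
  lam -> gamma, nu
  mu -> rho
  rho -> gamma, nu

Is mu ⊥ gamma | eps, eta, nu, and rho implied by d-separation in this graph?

Yes

We examine all 5 paths between mu and gamma:
Path 1: mu → rho → nu ← lam → gamma
  rho is a chain here and rho is conditioned on, so the path is blocked at rho.
Path 2: mu → rho → nu ← gamma
  rho is a chain here and rho is conditioned on, so the path is blocked at rho.
Path 3: mu → rho → nu ← eps → gamma
  rho is a chain here and rho is conditioned on, so the path is blocked at rho.
Path 4: mu → rho → gamma
  rho is a chain here and rho is conditioned on, so the path is blocked at rho.
Path 5: mu ← eta → gamma
  eta is a fork here and eta is conditioned on, so the path is blocked at eta.
Since every path is blocked, d-separation holds.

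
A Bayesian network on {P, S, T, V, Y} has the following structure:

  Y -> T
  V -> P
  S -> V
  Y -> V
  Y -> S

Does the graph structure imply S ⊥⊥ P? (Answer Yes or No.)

No — S and P are not d-separated given ∅.

We examine all 2 paths between S and P:
Path 1: S ← Y → V → P
  Y is a fork and Y is not conditioned on; V is a chain and V is not conditioned on — no node blocks this path, so it is active.
Path 2: S → V → P
  V is a chain and V is not conditioned on — no node blocks this path, so it is active.
Because an active path exists, S and P are not d-separated.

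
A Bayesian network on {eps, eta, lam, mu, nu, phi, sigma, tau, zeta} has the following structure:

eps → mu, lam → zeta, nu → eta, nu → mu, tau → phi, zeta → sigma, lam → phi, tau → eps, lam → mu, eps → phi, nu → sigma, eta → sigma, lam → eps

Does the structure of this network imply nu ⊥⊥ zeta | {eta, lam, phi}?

Enumerating the 6 paths from nu to zeta and testing each for blocking by {eta, lam, phi}:
  1. nu → mu ← eps ← tau → phi ← lam → zeta — mu:collider[blocks]; eps:chain[open]; tau:fork[open]; phi:collider[open]; lam:fork[blocks] ⇒ blocked
  2. nu → mu ← eps ← lam → zeta — mu:collider[blocks]; eps:chain[open]; lam:fork[blocks] ⇒ blocked
  3. nu → mu ← eps → phi ← lam → zeta — mu:collider[blocks]; eps:fork[open]; phi:collider[open]; lam:fork[blocks] ⇒ blocked
  4. nu → mu ← lam → zeta — mu:collider[blocks]; lam:fork[blocks] ⇒ blocked
  5. nu → sigma ← zeta — sigma:collider[blocks] ⇒ blocked
  6. nu → eta → sigma ← zeta — eta:chain[blocks]; sigma:collider[blocks] ⇒ blocked
Every path is blocked, so nu and zeta are d-separated given {eta, lam, phi}.

Yes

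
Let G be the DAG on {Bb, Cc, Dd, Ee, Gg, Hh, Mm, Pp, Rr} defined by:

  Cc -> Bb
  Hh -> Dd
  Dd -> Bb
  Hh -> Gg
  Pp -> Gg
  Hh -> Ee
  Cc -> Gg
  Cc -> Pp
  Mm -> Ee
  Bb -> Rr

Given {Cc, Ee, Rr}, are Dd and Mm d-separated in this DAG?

There are 3 undirected paths between Dd and Mm; checking each against the conditioning set {Cc, Ee, Rr}:
  1. Dd → Bb ← Cc → Gg ← Hh → Ee ← Mm — Bb:collider[open]; Cc:fork[blocks]; Gg:collider[blocks]; Hh:fork[open]; Ee:collider[open] ⇒ blocked
  2. Dd → Bb ← Cc → Pp → Gg ← Hh → Ee ← Mm — Bb:collider[open]; Cc:fork[blocks]; Pp:chain[open]; Gg:collider[blocks]; Hh:fork[open]; Ee:collider[open] ⇒ blocked
  3. Dd ← Hh → Ee ← Mm — Hh:fork[open]; Ee:collider[open] ⇒ active
At least one path is unblocked, so d-separation fails.

No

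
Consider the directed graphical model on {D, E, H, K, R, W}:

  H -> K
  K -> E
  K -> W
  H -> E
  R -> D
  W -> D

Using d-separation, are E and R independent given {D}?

There are 2 undirected paths between E and R; checking each against the conditioning set {D}:
  1. E ← H → K → W → D ← R — H:fork[open]; K:chain[open]; W:chain[open]; D:collider[open] ⇒ active
  2. E ← K → W → D ← R — K:fork[open]; W:chain[open]; D:collider[open] ⇒ active
At least one path is unblocked, so d-separation fails.

No — E and R are not d-separated given {D}.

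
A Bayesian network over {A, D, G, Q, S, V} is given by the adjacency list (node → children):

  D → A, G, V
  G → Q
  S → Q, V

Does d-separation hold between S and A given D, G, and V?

Yes

2 paths connect S and A; each must be blocked for d-separation to hold:
  1. S → V ← D → A — V:collider[open]; D:fork[blocks] ⇒ blocked
  2. S → Q ← G ← D → A — Q:collider[blocks]; G:chain[blocks]; D:fork[blocks] ⇒ blocked
Since every path is blocked, d-separation holds.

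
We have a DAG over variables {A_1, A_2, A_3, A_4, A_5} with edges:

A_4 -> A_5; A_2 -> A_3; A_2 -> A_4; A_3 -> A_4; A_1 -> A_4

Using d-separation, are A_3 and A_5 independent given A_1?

No — A_3 and A_5 are not d-separated given {A_1}.

Enumerating the 2 paths from A_3 to A_5 and testing each for blocking by {A_1}:
Path 1: A_3 ← A_2 → A_4 → A_5
  A_2 is a fork and A_2 is not conditioned on; A_4 is a chain and A_4 is not conditioned on — no node blocks this path, so it is active.
Path 2: A_3 → A_4 → A_5
  A_4 is a chain and A_4 is not conditioned on — no node blocks this path, so it is active.
Since the path A_3 ← A_2 → A_4 → A_5 is active, A_3 and A_5 are not d-separated given {A_1}.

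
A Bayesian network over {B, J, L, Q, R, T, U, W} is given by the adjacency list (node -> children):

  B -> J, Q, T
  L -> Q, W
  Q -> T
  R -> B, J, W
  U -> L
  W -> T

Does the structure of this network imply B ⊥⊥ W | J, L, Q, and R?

Enumerating the 6 paths from B to W and testing each for blocking by {J, L, Q, R}:
Path 1: B ← R → W
  R is a fork here and R is conditioned on, so the path is blocked at R.
Path 2: B → Q → T ← W
  Q is a chain here and Q is conditioned on, so the path is blocked at Q.
Path 3: B → Q ← L → W
  L is a fork here and L is conditioned on, so the path is blocked at L.
Path 4: B → J ← R → W
  R is a fork here and R is conditioned on, so the path is blocked at R.
Path 5: B → T ← Q ← L → W
  T is a collider here and neither T nor any of its descendants is conditioned on, so the collider stays closed — the path is blocked at T.
Path 6: B → T ← W
  T is a collider here and neither T nor any of its descendants is conditioned on, so the collider stays closed — the path is blocked at T.
Every path is blocked, so B and W are d-separated given {J, L, Q, R}.

Yes — B and W are d-separated given {J, L, Q, R}.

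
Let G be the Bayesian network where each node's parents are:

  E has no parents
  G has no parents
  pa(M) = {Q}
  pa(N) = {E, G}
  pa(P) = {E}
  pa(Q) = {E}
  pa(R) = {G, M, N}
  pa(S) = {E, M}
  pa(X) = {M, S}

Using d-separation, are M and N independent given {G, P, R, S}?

There are 5 undirected paths between M and N; checking each against the conditioning set {G, P, R, S}:
Path 1: M → R ← G → N
  G is a fork here and G is conditioned on, so the path is blocked at G.
Path 2: M → R ← N
  R is a collider and R is conditioned on, which opens it — no node blocks this path, so it is active.
Path 3: M ← Q ← E → N
  Q is a chain and Q is not conditioned on; E is a fork and E is not conditioned on — no node blocks this path, so it is active.
Path 4: M → S ← E → N
  S is a collider and S is conditioned on, which opens it; E is a fork and E is not conditioned on — no node blocks this path, so it is active.
Path 5: M → X ← S ← E → N
  X is a collider here and neither X nor any of its descendants is conditioned on, so the collider stays closed — the path is blocked at X.
Since the path M → R ← N is active, M and N are not d-separated given {G, P, R, S}.

No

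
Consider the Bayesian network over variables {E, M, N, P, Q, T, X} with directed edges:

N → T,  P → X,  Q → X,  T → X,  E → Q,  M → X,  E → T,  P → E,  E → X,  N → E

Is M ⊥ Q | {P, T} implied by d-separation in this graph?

Yes

5 paths connect M and Q; each must be blocked for d-separation to hold:
  1. M → X ← T ← N → E → Q — X:collider[blocks]; T:chain[blocks]; N:fork[open]; E:chain[open] ⇒ blocked
  2. M → X ← T ← E → Q — X:collider[blocks]; T:chain[blocks]; E:fork[open] ⇒ blocked
  3. M → X ← E → Q — X:collider[blocks]; E:fork[open] ⇒ blocked
  4. M → X ← Q — X:collider[blocks] ⇒ blocked
  5. M → X ← P → E → Q — X:collider[blocks]; P:fork[blocks]; E:chain[open] ⇒ blocked
Since every path is blocked, d-separation holds.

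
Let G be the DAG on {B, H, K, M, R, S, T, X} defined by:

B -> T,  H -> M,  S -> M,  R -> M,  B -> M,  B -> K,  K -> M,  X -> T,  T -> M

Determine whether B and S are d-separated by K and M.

Enumerating the 3 paths from B to S and testing each for blocking by {K, M}:
  1. B → T → M ← S — T:chain[open]; M:collider[open] ⇒ active
  2. B → M ← S — M:collider[open] ⇒ active
  3. B → K → M ← S — K:chain[blocks]; M:collider[open] ⇒ blocked
Because an active path exists, B and S are not d-separated.

No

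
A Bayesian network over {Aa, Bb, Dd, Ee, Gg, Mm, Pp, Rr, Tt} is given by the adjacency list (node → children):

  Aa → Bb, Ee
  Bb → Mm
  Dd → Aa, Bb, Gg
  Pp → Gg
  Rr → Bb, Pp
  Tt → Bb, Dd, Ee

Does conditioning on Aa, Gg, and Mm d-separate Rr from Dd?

No

6 paths connect Rr and Dd; each must be blocked for d-separation to hold:
  1. Rr → Bb ← Aa ← Dd — Bb:collider[open]; Aa:chain[blocks] ⇒ blocked
  2. Rr → Bb ← Aa → Ee ← Tt → Dd — Bb:collider[open]; Aa:fork[blocks]; Ee:collider[blocks]; Tt:fork[open] ⇒ blocked
  3. Rr → Bb ← Tt → Dd — Bb:collider[open]; Tt:fork[open] ⇒ active
  4. Rr → Bb ← Tt → Ee ← Aa ← Dd — Bb:collider[open]; Tt:fork[open]; Ee:collider[blocks]; Aa:chain[blocks] ⇒ blocked
  5. Rr → Bb ← Dd — Bb:collider[open] ⇒ active
  6. Rr → Pp → Gg ← Dd — Pp:chain[open]; Gg:collider[open] ⇒ active
Because an active path exists, Rr and Dd are not d-separated.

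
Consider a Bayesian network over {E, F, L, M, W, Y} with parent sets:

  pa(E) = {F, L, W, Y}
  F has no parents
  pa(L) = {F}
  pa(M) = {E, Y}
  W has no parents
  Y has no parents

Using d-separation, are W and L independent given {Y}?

Enumerating the 2 paths from W to L and testing each for blocking by {Y}:
  1. W → E ← F → L — E:collider[blocks]; F:fork[open] ⇒ blocked
  2. W → E ← L — E:collider[blocks] ⇒ blocked
Since every path is blocked, d-separation holds.

Yes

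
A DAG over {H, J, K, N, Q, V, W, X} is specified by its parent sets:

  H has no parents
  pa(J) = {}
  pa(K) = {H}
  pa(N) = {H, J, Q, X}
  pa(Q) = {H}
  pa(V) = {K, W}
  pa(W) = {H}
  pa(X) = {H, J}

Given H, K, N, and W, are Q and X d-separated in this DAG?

6 paths connect Q and X; each must be blocked for d-separation to hold:
Path 1: Q → N ← H → X
  H is a fork here and H is conditioned on, so the path is blocked at H.
Path 2: Q → N ← J → X
  N is a collider and N is conditioned on, which opens it; J is a fork and J is not conditioned on — no node blocks this path, so it is active.
Path 3: Q → N ← X
  N is a collider and N is conditioned on, which opens it — no node blocks this path, so it is active.
Path 4: Q ← H → N ← J → X
  H is a fork here and H is conditioned on, so the path is blocked at H.
Path 5: Q ← H → N ← X
  H is a fork here and H is conditioned on, so the path is blocked at H.
Path 6: Q ← H → X
  H is a fork here and H is conditioned on, so the path is blocked at H.
Since the path Q → N ← J → X is active, Q and X are not d-separated given {H, K, N, W}.

No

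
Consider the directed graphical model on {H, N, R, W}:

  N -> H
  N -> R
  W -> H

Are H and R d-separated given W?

The only undirected path from H to R is:
Path 1: H ← N → R
  N is a fork and N is not conditioned on — no node blocks this path, so it is active.
At least one path is unblocked, so d-separation fails.

No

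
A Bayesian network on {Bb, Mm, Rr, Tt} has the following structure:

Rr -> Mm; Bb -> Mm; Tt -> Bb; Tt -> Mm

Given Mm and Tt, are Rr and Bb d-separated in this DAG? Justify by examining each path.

No

Enumerating the 2 paths from Rr to Bb and testing each for blocking by {Mm, Tt}:
  1. Rr → Mm ← Bb — Mm:collider[open] ⇒ active
  2. Rr → Mm ← Tt → Bb — Mm:collider[open]; Tt:fork[blocks] ⇒ blocked
At least one path is unblocked, so d-separation fails.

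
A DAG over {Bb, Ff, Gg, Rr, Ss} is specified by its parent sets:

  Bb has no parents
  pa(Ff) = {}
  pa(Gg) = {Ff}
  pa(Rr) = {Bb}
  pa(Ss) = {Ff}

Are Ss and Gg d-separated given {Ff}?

Only one path connects Ss and Gg:
  1. Ss ← Ff → Gg — Ff:fork[blocks] ⇒ blocked
Since every path is blocked, d-separation holds.

Yes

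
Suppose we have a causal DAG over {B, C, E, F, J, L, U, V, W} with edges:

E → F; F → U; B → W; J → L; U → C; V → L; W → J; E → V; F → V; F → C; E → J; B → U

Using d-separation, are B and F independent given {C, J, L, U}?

We examine all 6 paths between B and F:
Path 1: B → U → C ← F
  U is a chain here and U is conditioned on, so the path is blocked at U.
Path 2: B → U ← F
  U is a collider and U is conditioned on, which opens it — no node blocks this path, so it is active.
Path 3: B → W → J ← E → F
  W is a chain and W is not conditioned on; J is a collider and J is conditioned on, which opens it; E is a fork and E is not conditioned on — no node blocks this path, so it is active.
Path 4: B → W → J ← E → V ← F
  W is a chain and W is not conditioned on; J is a collider and J is conditioned on, which opens it; E is a fork and E is not conditioned on; V is a collider and its descendant L is conditioned on, which opens it — no node blocks this path, so it is active.
Path 5: B → W → J → L ← V ← F
  J is a chain here and J is conditioned on, so the path is blocked at J.
Path 6: B → W → J → L ← V ← E → F
  J is a chain here and J is conditioned on, so the path is blocked at J.
Because an active path exists, B and F are not d-separated.

No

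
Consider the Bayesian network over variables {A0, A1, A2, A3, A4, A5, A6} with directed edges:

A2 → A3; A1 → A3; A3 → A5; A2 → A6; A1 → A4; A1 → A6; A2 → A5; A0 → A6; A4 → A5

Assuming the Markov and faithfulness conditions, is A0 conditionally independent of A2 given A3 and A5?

Yes — A0 and A2 are d-separated given {A3, A5}.

There are 5 undirected paths between A0 and A2; checking each against the conditioning set {A3, A5}:
Path 1: A0 → A6 ← A2
  A6 is a collider here and neither A6 nor any of its descendants is conditioned on, so the collider stays closed — the path is blocked at A6.
Path 2: A0 → A6 ← A1 → A4 → A5 ← A2
  A6 is a collider here and neither A6 nor any of its descendants is conditioned on, so the collider stays closed — the path is blocked at A6.
Path 3: A0 → A6 ← A1 → A4 → A5 ← A3 ← A2
  A6 is a collider here and neither A6 nor any of its descendants is conditioned on, so the collider stays closed — the path is blocked at A6.
Path 4: A0 → A6 ← A1 → A3 ← A2
  A6 is a collider here and neither A6 nor any of its descendants is conditioned on, so the collider stays closed — the path is blocked at A6.
Path 5: A0 → A6 ← A1 → A3 → A5 ← A2
  A6 is a collider here and neither A6 nor any of its descendants is conditioned on, so the collider stays closed — the path is blocked at A6.
All paths are blocked; A0 ⊥ A2 | {A3, A5} holds.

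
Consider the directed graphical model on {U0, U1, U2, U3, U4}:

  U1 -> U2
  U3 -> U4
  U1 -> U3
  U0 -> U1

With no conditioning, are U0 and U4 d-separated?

No

Only one path connects U0 and U4:
Path 1: U0 → U1 → U3 → U4
  U1 is a chain and U1 is not conditioned on; U3 is a chain and U3 is not conditioned on — no node blocks this path, so it is active.
At least one path is unblocked, so d-separation fails.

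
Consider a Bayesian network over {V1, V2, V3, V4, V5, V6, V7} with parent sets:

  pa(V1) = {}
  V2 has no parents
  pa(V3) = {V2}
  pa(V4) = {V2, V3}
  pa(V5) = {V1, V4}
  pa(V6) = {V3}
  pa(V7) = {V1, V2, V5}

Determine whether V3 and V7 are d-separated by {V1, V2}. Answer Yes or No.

No — V3 and V7 are not d-separated given {V1, V2}.

Enumerating the 6 paths from V3 to V7 and testing each for blocking by {V1, V2}:
Path 1: V3 ← V2 → V7
  V2 is a fork here and V2 is conditioned on, so the path is blocked at V2.
Path 2: V3 ← V2 → V4 → V5 → V7
  V2 is a fork here and V2 is conditioned on, so the path is blocked at V2.
Path 3: V3 ← V2 → V4 → V5 ← V1 → V7
  V2 is a fork here and V2 is conditioned on, so the path is blocked at V2.
Path 4: V3 → V4 ← V2 → V7
  V4 is a collider here and neither V4 nor any of its descendants is conditioned on, so the collider stays closed — the path is blocked at V4.
Path 5: V3 → V4 → V5 → V7
  V4 is a chain and V4 is not conditioned on; V5 is a chain and V5 is not conditioned on — no node blocks this path, so it is active.
Path 6: V3 → V4 → V5 ← V1 → V7
  V5 is a collider here and neither V5 nor any of its descendants is conditioned on, so the collider stays closed — the path is blocked at V5.
Since the path V3 → V4 → V5 → V7 is active, V3 and V7 are not d-separated given {V1, V2}.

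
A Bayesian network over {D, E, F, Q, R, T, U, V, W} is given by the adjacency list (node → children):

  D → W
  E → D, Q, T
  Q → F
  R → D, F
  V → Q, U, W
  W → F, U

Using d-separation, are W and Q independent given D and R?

No

We examine all 6 paths between W and Q:
  1. W → F ← Q — F:collider[blocks] ⇒ blocked
  2. W → F ← R → D ← E → Q — F:collider[blocks]; R:fork[blocks]; D:collider[open]; E:fork[open] ⇒ blocked
  3. W ← D ← R → F ← Q — D:chain[blocks]; R:fork[blocks]; F:collider[blocks] ⇒ blocked
  4. W ← D ← E → Q — D:chain[blocks]; E:fork[open] ⇒ blocked
  5. W → U ← V → Q — U:collider[blocks]; V:fork[open] ⇒ blocked
  6. W ← V → Q — V:fork[open] ⇒ active
Because an active path exists, W and Q are not d-separated.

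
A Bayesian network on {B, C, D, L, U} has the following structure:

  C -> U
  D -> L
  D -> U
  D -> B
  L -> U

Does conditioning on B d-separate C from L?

Yes

There are 2 undirected paths between C and L; checking each against the conditioning set {B}:
Path 1: C → U ← L
  U is a collider here and neither U nor any of its descendants is conditioned on, so the collider stays closed — the path is blocked at U.
Path 2: C → U ← D → L
  U is a collider here and neither U nor any of its descendants is conditioned on, so the collider stays closed — the path is blocked at U.
All paths are blocked; C ⊥ L | {B} holds.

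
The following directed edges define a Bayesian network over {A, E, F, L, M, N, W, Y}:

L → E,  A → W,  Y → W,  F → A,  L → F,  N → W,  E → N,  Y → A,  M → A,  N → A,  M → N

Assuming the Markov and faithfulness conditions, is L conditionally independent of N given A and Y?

No

There are 5 undirected paths between L and N; checking each against the conditioning set {A, Y}:
  1. L → E → N — E:chain[open] ⇒ active
  2. L → F → A ← Y → W ← N — F:chain[open]; A:collider[open]; Y:fork[blocks]; W:collider[blocks] ⇒ blocked
  3. L → F → A ← N — F:chain[open]; A:collider[open] ⇒ active
  4. L → F → A → W ← N — F:chain[open]; A:chain[blocks]; W:collider[blocks] ⇒ blocked
  5. L → F → A ← M → N — F:chain[open]; A:collider[open]; M:fork[open] ⇒ active
Because an active path exists, L and N are not d-separated.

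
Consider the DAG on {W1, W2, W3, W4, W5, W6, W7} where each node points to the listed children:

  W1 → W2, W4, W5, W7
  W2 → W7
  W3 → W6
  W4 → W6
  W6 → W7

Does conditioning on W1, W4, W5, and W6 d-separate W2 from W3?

Yes

We examine all 4 paths between W2 and W3:
  1. W2 → W7 ← W6 ← W3 — W7:collider[blocks]; W6:chain[blocks] ⇒ blocked
  2. W2 → W7 ← W1 → W4 → W6 ← W3 — W7:collider[blocks]; W1:fork[blocks]; W4:chain[blocks]; W6:collider[open] ⇒ blocked
  3. W2 ← W1 → W4 → W6 ← W3 — W1:fork[blocks]; W4:chain[blocks]; W6:collider[open] ⇒ blocked
  4. W2 ← W1 → W7 ← W6 ← W3 — W1:fork[blocks]; W7:collider[blocks]; W6:chain[blocks] ⇒ blocked
All paths are blocked; W2 ⊥ W3 | {W1, W4, W5, W6} holds.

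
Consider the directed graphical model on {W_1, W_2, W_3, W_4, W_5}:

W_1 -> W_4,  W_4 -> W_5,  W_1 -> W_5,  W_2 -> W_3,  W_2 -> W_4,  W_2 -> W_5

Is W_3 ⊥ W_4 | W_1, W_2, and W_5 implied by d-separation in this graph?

Yes

3 paths connect W_3 and W_4; each must be blocked for d-separation to hold:
Path 1: W_3 ← W_2 → W_4
  W_2 is a fork here and W_2 is conditioned on, so the path is blocked at W_2.
Path 2: W_3 ← W_2 → W_5 ← W_4
  W_2 is a fork here and W_2 is conditioned on, so the path is blocked at W_2.
Path 3: W_3 ← W_2 → W_5 ← W_1 → W_4
  W_2 is a fork here and W_2 is conditioned on, so the path is blocked at W_2.
All paths are blocked; W_3 ⊥ W_4 | {W_1, W_2, W_5} holds.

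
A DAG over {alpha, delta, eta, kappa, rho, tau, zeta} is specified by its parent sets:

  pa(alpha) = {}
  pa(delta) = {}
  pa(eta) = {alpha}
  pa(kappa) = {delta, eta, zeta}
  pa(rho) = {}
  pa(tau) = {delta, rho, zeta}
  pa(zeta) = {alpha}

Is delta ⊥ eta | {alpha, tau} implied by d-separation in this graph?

Yes — delta and eta are d-separated given {alpha, tau}.

Enumerating the 4 paths from delta to eta and testing each for blocking by {alpha, tau}:
Path 1: delta → tau ← zeta ← alpha → eta
  alpha is a fork here and alpha is conditioned on, so the path is blocked at alpha.
Path 2: delta → tau ← zeta → kappa ← eta
  kappa is a collider here and neither kappa nor any of its descendants is conditioned on, so the collider stays closed — the path is blocked at kappa.
Path 3: delta → kappa ← eta
  kappa is a collider here and neither kappa nor any of its descendants is conditioned on, so the collider stays closed — the path is blocked at kappa.
Path 4: delta → kappa ← zeta ← alpha → eta
  kappa is a collider here and neither kappa nor any of its descendants is conditioned on, so the collider stays closed — the path is blocked at kappa.
Every path is blocked, so delta and eta are d-separated given {alpha, tau}.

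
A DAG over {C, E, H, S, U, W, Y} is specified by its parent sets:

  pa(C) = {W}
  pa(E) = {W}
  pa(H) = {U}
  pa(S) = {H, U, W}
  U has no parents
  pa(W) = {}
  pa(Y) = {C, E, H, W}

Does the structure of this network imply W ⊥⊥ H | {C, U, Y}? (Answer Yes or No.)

No

We examine all 5 paths between W and H:
  1. W → E → Y ← H — E:chain[open]; Y:collider[open] ⇒ active
  2. W → S ← H — S:collider[blocks] ⇒ blocked
  3. W → S ← U → H — S:collider[blocks]; U:fork[blocks] ⇒ blocked
  4. W → C → Y ← H — C:chain[blocks]; Y:collider[open] ⇒ blocked
  5. W → Y ← H — Y:collider[open] ⇒ active
Since the path W → E → Y ← H is active, W and H are not d-separated given {C, U, Y}.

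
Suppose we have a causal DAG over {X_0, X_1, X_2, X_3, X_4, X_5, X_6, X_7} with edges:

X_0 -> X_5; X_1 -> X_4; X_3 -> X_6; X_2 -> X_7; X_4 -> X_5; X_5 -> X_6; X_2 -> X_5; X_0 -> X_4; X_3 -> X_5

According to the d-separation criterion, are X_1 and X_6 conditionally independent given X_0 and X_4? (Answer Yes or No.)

Yes

There are 4 undirected paths between X_1 and X_6; checking each against the conditioning set {X_0, X_4}:
Path 1: X_1 → X_4 ← X_0 → X_5 → X_6
  X_0 is a fork here and X_0 is conditioned on, so the path is blocked at X_0.
Path 2: X_1 → X_4 ← X_0 → X_5 ← X_3 → X_6
  X_0 is a fork here and X_0 is conditioned on, so the path is blocked at X_0.
Path 3: X_1 → X_4 → X_5 → X_6
  X_4 is a chain here and X_4 is conditioned on, so the path is blocked at X_4.
Path 4: X_1 → X_4 → X_5 ← X_3 → X_6
  X_4 is a chain here and X_4 is conditioned on, so the path is blocked at X_4.
All paths are blocked; X_1 ⊥ X_6 | {X_0, X_4} holds.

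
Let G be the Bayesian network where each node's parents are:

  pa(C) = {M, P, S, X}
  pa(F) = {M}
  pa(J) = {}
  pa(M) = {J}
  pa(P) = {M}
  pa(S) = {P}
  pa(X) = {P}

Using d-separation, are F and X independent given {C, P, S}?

No

We examine all 6 paths between F and X:
  1. F ← M → P → X — M:fork[open]; P:chain[blocks] ⇒ blocked
  2. F ← M → P → S → C ← X — M:fork[open]; P:chain[blocks]; S:chain[blocks]; C:collider[open] ⇒ blocked
  3. F ← M → P → C ← X — M:fork[open]; P:chain[blocks]; C:collider[open] ⇒ blocked
  4. F ← M → C ← X — M:fork[open]; C:collider[open] ⇒ active
  5. F ← M → C ← S ← P → X — M:fork[open]; C:collider[open]; S:chain[blocks]; P:fork[blocks] ⇒ blocked
  6. F ← M → C ← P → X — M:fork[open]; C:collider[open]; P:fork[blocks] ⇒ blocked
At least one path is unblocked, so d-separation fails.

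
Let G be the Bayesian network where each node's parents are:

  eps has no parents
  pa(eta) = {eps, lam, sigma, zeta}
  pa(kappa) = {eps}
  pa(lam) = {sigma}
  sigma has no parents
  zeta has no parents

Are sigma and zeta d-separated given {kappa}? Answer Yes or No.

There are 2 undirected paths between sigma and zeta; checking each against the conditioning set {kappa}:
  1. sigma → lam → eta ← zeta — lam:chain[open]; eta:collider[blocks] ⇒ blocked
  2. sigma → eta ← zeta — eta:collider[blocks] ⇒ blocked
Every path is blocked, so sigma and zeta are d-separated given {kappa}.

Yes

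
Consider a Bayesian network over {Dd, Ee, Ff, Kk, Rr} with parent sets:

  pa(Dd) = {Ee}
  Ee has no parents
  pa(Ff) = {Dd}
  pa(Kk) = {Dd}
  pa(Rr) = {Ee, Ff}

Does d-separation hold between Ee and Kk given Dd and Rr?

2 paths connect Ee and Kk; each must be blocked for d-separation to hold:
  1. Ee → Rr ← Ff ← Dd → Kk — Rr:collider[open]; Ff:chain[open]; Dd:fork[blocks] ⇒ blocked
  2. Ee → Dd → Kk — Dd:chain[blocks] ⇒ blocked
All paths are blocked; Ee ⊥ Kk | {Dd, Rr} holds.

Yes — Ee and Kk are d-separated given {Dd, Rr}.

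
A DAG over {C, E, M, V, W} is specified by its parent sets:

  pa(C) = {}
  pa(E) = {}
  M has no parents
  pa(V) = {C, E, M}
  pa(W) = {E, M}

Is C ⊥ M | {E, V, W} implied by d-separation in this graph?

Enumerating the 2 paths from C to M and testing each for blocking by {E, V, W}:
Path 1: C → V ← E → W ← M
  E is a fork here and E is conditioned on, so the path is blocked at E.
Path 2: C → V ← M
  V is a collider and V is conditioned on, which opens it — no node blocks this path, so it is active.
Because an active path exists, C and M are not d-separated.

No — C and M are not d-separated given {E, V, W}.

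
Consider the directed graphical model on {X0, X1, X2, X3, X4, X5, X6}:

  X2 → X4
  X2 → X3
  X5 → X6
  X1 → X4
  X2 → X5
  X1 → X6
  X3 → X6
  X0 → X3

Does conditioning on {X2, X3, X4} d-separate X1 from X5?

Yes — X1 and X5 are d-separated given {X2, X3, X4}.

We examine all 4 paths between X1 and X5:
Path 1: X1 → X4 ← X2 → X3 → X6 ← X5
  X2 is a fork here and X2 is conditioned on, so the path is blocked at X2.
Path 2: X1 → X4 ← X2 → X5
  X2 is a fork here and X2 is conditioned on, so the path is blocked at X2.
Path 3: X1 → X6 ← X3 ← X2 → X5
  X6 is a collider here and neither X6 nor any of its descendants is conditioned on, so the collider stays closed — the path is blocked at X6.
Path 4: X1 → X6 ← X5
  X6 is a collider here and neither X6 nor any of its descendants is conditioned on, so the collider stays closed — the path is blocked at X6.
Since every path is blocked, d-separation holds.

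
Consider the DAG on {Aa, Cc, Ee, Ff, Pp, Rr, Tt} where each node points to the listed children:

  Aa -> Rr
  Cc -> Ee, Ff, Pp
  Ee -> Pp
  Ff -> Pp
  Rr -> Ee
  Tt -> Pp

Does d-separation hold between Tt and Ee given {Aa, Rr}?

Yes

Enumerating the 3 paths from Tt to Ee and testing each for blocking by {Aa, Rr}:
Path 1: Tt → Pp ← Cc → Ee
  Pp is a collider here and neither Pp nor any of its descendants is conditioned on, so the collider stays closed — the path is blocked at Pp.
Path 2: Tt → Pp ← Ee
  Pp is a collider here and neither Pp nor any of its descendants is conditioned on, so the collider stays closed — the path is blocked at Pp.
Path 3: Tt → Pp ← Ff ← Cc → Ee
  Pp is a collider here and neither Pp nor any of its descendants is conditioned on, so the collider stays closed — the path is blocked at Pp.
Since every path is blocked, d-separation holds.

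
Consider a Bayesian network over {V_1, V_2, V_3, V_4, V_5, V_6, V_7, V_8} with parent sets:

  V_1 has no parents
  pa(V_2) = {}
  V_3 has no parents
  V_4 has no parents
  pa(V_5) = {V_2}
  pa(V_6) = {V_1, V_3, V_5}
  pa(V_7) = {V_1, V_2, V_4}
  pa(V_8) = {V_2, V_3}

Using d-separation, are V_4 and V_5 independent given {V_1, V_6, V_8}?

Yes

Enumerating the 4 paths from V_4 to V_5 and testing each for blocking by {V_1, V_6, V_8}:
Path 1: V_4 → V_7 ← V_2 → V_5
  V_7 is a collider here and neither V_7 nor any of its descendants is conditioned on, so the collider stays closed — the path is blocked at V_7.
Path 2: V_4 → V_7 ← V_2 → V_8 ← V_3 → V_6 ← V_5
  V_7 is a collider here and neither V_7 nor any of its descendants is conditioned on, so the collider stays closed — the path is blocked at V_7.
Path 3: V_4 → V_7 ← V_1 → V_6 ← V_5
  V_7 is a collider here and neither V_7 nor any of its descendants is conditioned on, so the collider stays closed — the path is blocked at V_7.
Path 4: V_4 → V_7 ← V_1 → V_6 ← V_3 → V_8 ← V_2 → V_5
  V_7 is a collider here and neither V_7 nor any of its descendants is conditioned on, so the collider stays closed — the path is blocked at V_7.
Since every path is blocked, d-separation holds.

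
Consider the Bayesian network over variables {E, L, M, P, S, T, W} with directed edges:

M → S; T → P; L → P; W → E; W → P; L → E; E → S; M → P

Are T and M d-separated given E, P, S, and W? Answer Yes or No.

Enumerating the 3 paths from T to M and testing each for blocking by {E, P, S, W}:
Path 1: T → P ← W → E → S ← M
  W is a fork here and W is conditioned on, so the path is blocked at W.
Path 2: T → P ← M
  P is a collider and P is conditioned on, which opens it — no node blocks this path, so it is active.
Path 3: T → P ← L → E → S ← M
  E is a chain here and E is conditioned on, so the path is blocked at E.
Since the path T → P ← M is active, T and M are not d-separated given {E, P, S, W}.

No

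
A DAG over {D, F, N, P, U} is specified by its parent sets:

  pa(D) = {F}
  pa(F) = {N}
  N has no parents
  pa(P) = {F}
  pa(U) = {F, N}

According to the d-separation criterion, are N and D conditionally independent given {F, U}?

2 paths connect N and D; each must be blocked for d-separation to hold:
Path 1: N → U ← F → D
  F is a fork here and F is conditioned on, so the path is blocked at F.
Path 2: N → F → D
  F is a chain here and F is conditioned on, so the path is blocked at F.
Since every path is blocked, d-separation holds.

Yes — N and D are d-separated given {F, U}.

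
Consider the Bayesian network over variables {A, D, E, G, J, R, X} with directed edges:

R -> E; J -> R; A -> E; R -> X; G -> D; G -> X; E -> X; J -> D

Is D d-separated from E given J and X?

No

There are 4 undirected paths between D and E; checking each against the conditioning set {J, X}:
Path 1: D ← J → R → E
  J is a fork here and J is conditioned on, so the path is blocked at J.
Path 2: D ← J → R → X ← E
  J is a fork here and J is conditioned on, so the path is blocked at J.
Path 3: D ← G → X ← R → E
  G is a fork and G is not conditioned on; X is a collider and X is conditioned on, which opens it; R is a fork and R is not conditioned on — no node blocks this path, so it is active.
Path 4: D ← G → X ← E
  G is a fork and G is not conditioned on; X is a collider and X is conditioned on, which opens it — no node blocks this path, so it is active.
Since the path D ← G → X ← R → E is active, D and E are not d-separated given {J, X}.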